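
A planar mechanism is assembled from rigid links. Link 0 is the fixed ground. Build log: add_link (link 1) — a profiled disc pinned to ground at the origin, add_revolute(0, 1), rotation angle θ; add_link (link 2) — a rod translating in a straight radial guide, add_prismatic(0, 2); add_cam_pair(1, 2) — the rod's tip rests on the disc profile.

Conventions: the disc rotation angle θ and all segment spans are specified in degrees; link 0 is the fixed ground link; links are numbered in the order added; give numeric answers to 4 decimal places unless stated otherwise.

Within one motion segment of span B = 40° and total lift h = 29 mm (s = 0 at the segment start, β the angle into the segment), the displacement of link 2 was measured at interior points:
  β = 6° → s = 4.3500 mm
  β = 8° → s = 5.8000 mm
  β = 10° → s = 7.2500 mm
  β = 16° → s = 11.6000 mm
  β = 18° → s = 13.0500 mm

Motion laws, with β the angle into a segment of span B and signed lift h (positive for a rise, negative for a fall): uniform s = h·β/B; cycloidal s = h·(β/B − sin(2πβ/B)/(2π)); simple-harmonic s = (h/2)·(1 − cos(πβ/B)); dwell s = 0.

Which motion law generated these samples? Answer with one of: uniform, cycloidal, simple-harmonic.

candidates at β/B = r: uniform s = h·r (linear in β); cycloidal s = h·(r − sin(2πr)/(2π)); simple-harmonic s = (h/2)(1 − cos(πr))
β=6°: printed 4.3500 | uniform 4.3500, cycloidal 0.6160, simple-harmonic 1.5804
β=8°: printed 5.8000 | uniform 5.8000, cycloidal 1.4104, simple-harmonic 2.7693
β=10°: printed 7.2500 | uniform 7.2500, cycloidal 2.6345, simple-harmonic 4.2470
β=16°: printed 11.6000 | uniform 11.6000, cycloidal 8.8871, simple-harmonic 10.0193
β=18°: printed 13.0500 | uniform 13.0500, cycloidal 11.6237, simple-harmonic 12.2317
only one law matches every sample → uniform

uniform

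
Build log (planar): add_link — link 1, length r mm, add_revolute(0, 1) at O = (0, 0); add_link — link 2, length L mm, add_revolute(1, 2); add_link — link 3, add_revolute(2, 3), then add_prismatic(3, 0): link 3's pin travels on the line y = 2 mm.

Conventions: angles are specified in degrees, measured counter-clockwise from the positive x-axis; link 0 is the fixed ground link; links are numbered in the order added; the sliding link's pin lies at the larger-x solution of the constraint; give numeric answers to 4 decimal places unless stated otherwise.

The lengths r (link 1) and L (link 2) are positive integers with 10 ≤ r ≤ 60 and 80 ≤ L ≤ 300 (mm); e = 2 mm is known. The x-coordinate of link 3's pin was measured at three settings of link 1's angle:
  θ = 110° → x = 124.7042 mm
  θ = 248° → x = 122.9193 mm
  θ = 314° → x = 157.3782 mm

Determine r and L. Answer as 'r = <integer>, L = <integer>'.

constraint per measurement: (x − r cos θ)² + (r sin θ − e)² = L²
subtracting the θ₁ and θ₂ equations cancels the r² and L² terms:
r = (x₁² − x₂²) / (2[(x₁cos θ₁ + e sin θ₁) − (x₂cos θ₂ + e sin θ₂)]) = 30.9999 → r = 31
L² = (x₁ − r cos θ₁)² + (r sin θ₁ − e)² = 19043.9992 → L = 138.0000 → L = 138
check at θ₃=314°: x = 157.3782 (printed 157.3782) ✓

r = 31, L = 138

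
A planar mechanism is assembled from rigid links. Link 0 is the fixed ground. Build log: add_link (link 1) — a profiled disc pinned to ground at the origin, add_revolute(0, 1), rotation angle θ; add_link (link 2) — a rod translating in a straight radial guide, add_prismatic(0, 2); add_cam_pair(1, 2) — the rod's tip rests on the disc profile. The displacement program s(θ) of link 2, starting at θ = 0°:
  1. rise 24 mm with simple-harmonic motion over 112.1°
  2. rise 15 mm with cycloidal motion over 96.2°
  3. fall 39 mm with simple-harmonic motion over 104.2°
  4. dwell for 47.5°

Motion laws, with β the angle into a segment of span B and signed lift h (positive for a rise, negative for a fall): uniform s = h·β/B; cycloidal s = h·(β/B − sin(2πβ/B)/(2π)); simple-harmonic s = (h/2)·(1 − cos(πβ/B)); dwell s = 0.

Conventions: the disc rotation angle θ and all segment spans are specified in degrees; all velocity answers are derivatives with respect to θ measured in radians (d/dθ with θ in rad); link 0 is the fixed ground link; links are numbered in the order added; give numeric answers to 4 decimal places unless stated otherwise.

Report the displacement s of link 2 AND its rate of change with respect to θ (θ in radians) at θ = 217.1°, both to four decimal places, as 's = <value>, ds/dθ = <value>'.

seg 1 [0°–112.1°] simple-harmonic, h=24: full span → s += 24 → s = 24.0000
seg 2 [112.1°–208.3°] cycloidal, h=15: full span → s += 15 → s = 39.0000
seg 3 [208.3°–312.5°] simple-harmonic, h=-39: θ=217.1° here. β=8.8, B=104.2. -39/2·(1 − cos(π·0.0845)) = -0.6823 → s = 38.3177
velocity in seg [208.3°–312.5°] (simple-harmonic), θ in radians: β = 8.8° = 0.1536 rad, B = 104.2° = 1.8186 rad; ds/dθ = (πh/(2B)) sin(πβ/B) = (π·(-39)/(2·1.8186)) sin(π·0.0845) = -8.832772 mm/rad

s = 38.3177, ds/dθ = -8.8328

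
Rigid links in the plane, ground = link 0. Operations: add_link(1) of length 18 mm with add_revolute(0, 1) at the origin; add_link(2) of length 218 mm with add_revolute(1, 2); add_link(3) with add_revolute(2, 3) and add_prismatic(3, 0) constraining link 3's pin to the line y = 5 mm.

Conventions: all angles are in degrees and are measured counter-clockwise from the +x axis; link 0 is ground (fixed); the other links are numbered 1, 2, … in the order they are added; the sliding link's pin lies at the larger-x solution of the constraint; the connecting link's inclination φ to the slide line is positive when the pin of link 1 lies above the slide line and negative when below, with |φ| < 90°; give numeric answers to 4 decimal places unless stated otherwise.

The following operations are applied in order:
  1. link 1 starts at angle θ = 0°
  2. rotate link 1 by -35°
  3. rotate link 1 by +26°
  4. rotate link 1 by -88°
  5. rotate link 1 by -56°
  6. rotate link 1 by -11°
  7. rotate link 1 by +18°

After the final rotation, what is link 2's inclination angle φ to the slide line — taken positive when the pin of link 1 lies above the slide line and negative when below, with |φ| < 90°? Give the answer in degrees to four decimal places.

geometry: r = 18 mm, L = 218 mm, e = 5 mm; θ starts at 0°
rotate link 1 by -35°: θ ← 0° -35° = -35°
rotate link 1 by +26°: θ ← -35° +26° = -9°
rotate link 1 by -88°: θ ← -9° -88° = -97°
rotate link 1 by -56°: θ ← -97° -56° = -153°
rotate link 1 by -11°: θ ← -153° -11° = -164°
rotate link 1 by +18°: θ ← -164° +18° = -146°
h = r sin θ − e = -10.065472 − 5 = -15.065472
sin φ = h / L = -15.065472 / 218 = -0.06910767
φ = arcsin(-0.06910767) = -3.962736°

-3.9627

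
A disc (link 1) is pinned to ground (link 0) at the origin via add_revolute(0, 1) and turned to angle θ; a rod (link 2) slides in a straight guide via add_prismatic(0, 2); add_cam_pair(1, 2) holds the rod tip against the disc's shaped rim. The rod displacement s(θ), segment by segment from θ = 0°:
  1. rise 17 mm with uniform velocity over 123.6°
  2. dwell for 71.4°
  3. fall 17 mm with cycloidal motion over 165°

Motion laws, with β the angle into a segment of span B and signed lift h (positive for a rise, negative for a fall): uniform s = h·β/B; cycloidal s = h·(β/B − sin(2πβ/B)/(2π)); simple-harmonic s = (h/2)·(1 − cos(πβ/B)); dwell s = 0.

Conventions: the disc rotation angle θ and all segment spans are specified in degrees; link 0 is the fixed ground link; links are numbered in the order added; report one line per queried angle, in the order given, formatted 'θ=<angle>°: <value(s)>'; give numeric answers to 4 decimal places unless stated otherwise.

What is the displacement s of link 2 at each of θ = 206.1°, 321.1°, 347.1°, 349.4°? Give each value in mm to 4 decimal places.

segment 1 (0° to 123.6°, uniform, h = 17) is passed completely: s = 0.0000 + (17) = 17.0000
segment 2 (123.6° to 195°, dwell): s unchanged at 17.0000
θ = 206.1° falls in segment 3 (195° to 360°, cycloidal, h = -17): β = 206.1 − 195 = 11.1°, B = 165°; Δs = -17·(0.0673 − sin(2π·0.0673)/(2π)) = -0.0338; s = 17.0000 − 0.0338 = 16.9662
θ = 321.1° falls in segment 3 (195° to 360°, cycloidal, h = -17): β = 321.1 − 195 = 126.1°, B = 165°; Δs = -17·(0.7642 − sin(2π·0.7642)/(2π)) = -15.6869; s = 17.0000 − 15.6869 = 1.3131
θ = 347.1° falls in segment 3 (195° to 360°, cycloidal, h = -17): β = 347.1 − 195 = 152.1°, B = 165°; Δs = -17·(0.9218 − sin(2π·0.9218)/(2π)) = -16.9472; s = 17.0000 − 16.9472 = 0.0528
θ = 349.4° falls in segment 3 (195° to 360°, cycloidal, h = -17): β = 349.4 − 195 = 154.4°, B = 165°; Δs = -17·(0.9358 − sin(2π·0.9358)/(2π)) = -16.9706; s = 17.0000 − 16.9706 = 0.0294

θ=206.1°: 16.9662
θ=321.1°: 1.3131
θ=347.1°: 0.0528
θ=349.4°: 0.0294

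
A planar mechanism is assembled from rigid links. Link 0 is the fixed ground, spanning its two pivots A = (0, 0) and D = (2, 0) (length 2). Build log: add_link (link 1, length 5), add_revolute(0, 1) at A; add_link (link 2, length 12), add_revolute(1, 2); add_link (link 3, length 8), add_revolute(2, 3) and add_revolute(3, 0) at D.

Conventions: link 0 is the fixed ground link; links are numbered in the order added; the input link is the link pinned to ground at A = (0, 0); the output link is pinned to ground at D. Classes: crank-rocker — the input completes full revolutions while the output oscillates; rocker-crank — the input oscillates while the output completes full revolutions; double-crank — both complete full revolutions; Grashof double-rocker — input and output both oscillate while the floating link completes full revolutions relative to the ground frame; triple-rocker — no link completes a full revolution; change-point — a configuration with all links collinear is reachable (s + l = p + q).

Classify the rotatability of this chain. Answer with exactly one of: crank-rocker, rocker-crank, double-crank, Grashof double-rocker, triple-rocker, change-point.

lengths: ground=2, input=5, coupler=12, output=8
sorted: s=2 (shortest), l=12 (longest), p+q=13
s + l = 14 vs p + q = 13
s + l > p + q → non-Grashof → no link fully rotates → triple-rocker

triple-rocker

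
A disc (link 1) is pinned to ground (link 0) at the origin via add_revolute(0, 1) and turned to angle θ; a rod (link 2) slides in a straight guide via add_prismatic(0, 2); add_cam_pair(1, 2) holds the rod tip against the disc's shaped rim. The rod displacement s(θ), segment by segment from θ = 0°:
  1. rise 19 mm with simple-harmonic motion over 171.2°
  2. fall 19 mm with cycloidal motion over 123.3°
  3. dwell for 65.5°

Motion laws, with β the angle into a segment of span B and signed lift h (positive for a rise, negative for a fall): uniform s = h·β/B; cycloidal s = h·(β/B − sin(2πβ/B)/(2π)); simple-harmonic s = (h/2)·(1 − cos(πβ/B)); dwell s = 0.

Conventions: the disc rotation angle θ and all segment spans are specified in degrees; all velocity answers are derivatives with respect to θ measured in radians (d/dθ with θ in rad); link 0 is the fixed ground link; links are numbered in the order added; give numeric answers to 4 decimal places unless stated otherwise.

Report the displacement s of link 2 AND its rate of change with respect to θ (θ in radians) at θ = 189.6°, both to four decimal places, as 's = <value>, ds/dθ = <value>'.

segment 1 (0° to 171.2°, simple-harmonic, h = 19) is passed completely: s = 0.0000 + (19) = 19.0000
θ = 189.6° falls in segment 2 (171.2° to 294.5°, cycloidal, h = -19): β = 189.6 − 171.2 = 18.4°, B = 123.3°; Δs = -19·(0.1492 − sin(2π·0.1492)/(2π)) = -0.3976; s = 19.0000 − 0.3976 = 18.6024
velocity in seg [171.2°–294.5°] (cycloidal), θ in radians: β = 18.4° = 0.3211 rad, B = 123.3° = 2.1520 rad; ds/dθ = (h/B)(1 − cos(2πβ/B)) = ((-19)/2.1520)(1 − cos(2π·0.1492)) = -3.604940 mm/rad

s = 18.6024, ds/dθ = -3.6049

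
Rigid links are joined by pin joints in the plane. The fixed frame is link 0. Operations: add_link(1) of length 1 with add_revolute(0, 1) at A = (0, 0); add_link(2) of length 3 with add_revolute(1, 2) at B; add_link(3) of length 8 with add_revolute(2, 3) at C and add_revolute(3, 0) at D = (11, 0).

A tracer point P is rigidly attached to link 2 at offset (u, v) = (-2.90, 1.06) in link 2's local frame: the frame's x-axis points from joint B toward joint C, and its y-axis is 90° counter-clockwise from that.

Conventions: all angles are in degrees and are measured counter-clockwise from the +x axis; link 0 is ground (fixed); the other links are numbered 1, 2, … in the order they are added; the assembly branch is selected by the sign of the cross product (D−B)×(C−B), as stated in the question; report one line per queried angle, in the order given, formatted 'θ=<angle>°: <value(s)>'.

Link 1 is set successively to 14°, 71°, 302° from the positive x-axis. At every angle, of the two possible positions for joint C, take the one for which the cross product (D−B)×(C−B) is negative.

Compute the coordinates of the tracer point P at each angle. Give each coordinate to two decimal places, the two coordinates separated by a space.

A=(0,0), D=(11.00,0)
θ=14°: B = A + 1.00·(cos14°, sin14°) = (0.9703, 0.2419)
θ=14°: |BD| = 10.0326
θ=14°: circle(B,3.00) ∩ circle(D,8.00): a=2.2753, h=1.9553
θ=14°:   candidates: C₊=(3.2920,2.1418) cross=19.617; C₋=(3.1977,-1.7677) cross=-19.617
θ=14°:   branch - wants cross < 0 → take C=(3.1977,-1.7677) (cross=-19.617)
θ=14°: ex = (C−B)/|BC| = (0.7425,-0.6699); ey = (0.6699,0.7425)
θ=14°: P = B + -2.90·ex + 1.06·ey = (-0.4728,2.9716)
θ=71°: B = A + 1.00·(cos71°, sin71°) = (0.3256, 0.9455)
θ=71°: |BD| = 10.7162
θ=71°: circle(B,3.00) ∩ circle(D,8.00): a=2.7919, h=1.0978
θ=71°:   candidates: C₊=(3.2035,1.7927) cross=11.765; C₋=(3.0097,-0.3944) cross=-11.765
θ=71°:   branch - wants cross < 0 → take C=(3.0097,-0.3944) (cross=-11.765)
θ=71°: ex = (C−B)/|BC| = (0.8947,-0.4466); ey = (0.4466,0.8947)
θ=71°: P = B + -2.90·ex + 1.06·ey = (-1.7957,3.1891)
θ=302°: B = A + 1.00·(cos302°, sin302°) = (0.5299, -0.8480)
θ=302°: |BD| = 10.5044
θ=302°: circle(B,3.00) ∩ circle(D,8.00): a=2.6342, h=1.4356
θ=302°:   candidates: C₊=(3.0396,0.7955) cross=15.080; C₋=(3.2714,-2.0663) cross=-15.080
θ=302°:   branch - wants cross < 0 → take C=(3.2714,-2.0663) (cross=-15.080)
θ=302°: ex = (C−B)/|BC| = (0.9138,-0.4061); ey = (0.4061,0.9138)
θ=302°: P = B + -2.90·ex + 1.06·ey = (-1.6898,1.2982)

θ=14°: -0.47 2.97
θ=71°: -1.80 3.19
θ=302°: -1.69 1.30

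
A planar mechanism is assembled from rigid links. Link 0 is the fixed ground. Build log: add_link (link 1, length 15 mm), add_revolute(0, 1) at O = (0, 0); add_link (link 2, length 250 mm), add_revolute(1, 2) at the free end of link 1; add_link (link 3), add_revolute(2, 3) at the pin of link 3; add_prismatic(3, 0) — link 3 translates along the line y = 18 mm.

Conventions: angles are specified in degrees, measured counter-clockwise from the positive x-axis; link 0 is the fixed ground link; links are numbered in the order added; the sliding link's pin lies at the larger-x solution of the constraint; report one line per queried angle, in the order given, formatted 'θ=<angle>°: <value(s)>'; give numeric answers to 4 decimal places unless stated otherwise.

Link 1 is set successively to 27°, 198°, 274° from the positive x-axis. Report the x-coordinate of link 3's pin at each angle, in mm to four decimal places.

geometry: r = 15 mm, L = 250 mm, e = 18 mm
θ=27°: crank pin P = (r cos θ, r sin θ) = (13.365098, 6.809857)
θ=27°: h = r sin θ − e = 6.809857 − 18 = -11.190143
θ=27°: x = r cos θ + √(L² − h²) = 13.365098 + 249.749436 = 263.114534
θ=198°: crank pin P = (r cos θ, r sin θ) = (-14.265848, -4.635255)
θ=198°: h = r sin θ − e = -4.635255 − 18 = -22.635255
θ=198°: x = r cos θ + √(L² − h²) = -14.265848 + 248.973182 = 234.707334
θ=274°: crank pin P = (r cos θ, r sin θ) = (1.046347, -14.963461)
θ=274°: h = r sin θ − e = -14.963461 − 18 = -32.963461
θ=274°: x = r cos θ + √(L² − h²) = 1.046347 + 247.817292 = 248.863639

θ=27°: 263.1145
θ=198°: 234.7073
θ=274°: 248.8636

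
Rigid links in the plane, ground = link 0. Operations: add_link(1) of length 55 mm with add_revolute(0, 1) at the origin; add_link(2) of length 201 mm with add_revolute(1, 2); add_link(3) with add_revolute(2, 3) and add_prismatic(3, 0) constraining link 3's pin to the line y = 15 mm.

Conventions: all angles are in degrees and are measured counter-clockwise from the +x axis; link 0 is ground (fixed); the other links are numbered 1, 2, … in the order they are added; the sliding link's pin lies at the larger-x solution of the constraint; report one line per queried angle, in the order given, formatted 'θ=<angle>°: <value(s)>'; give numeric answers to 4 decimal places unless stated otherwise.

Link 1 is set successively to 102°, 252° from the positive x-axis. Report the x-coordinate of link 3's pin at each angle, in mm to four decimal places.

geometry: r = 55 mm, L = 201 mm, e = 15 mm
θ=102°: crank pin P = (r cos θ, r sin θ) = (-11.435143, 53.798118)
θ=102°: h = r sin θ − e = 53.798118 − 15 = 38.798118
θ=102°: x = r cos θ + √(L² − h²) = -11.435143 + 197.219943 = 185.784800
θ=252°: crank pin P = (r cos θ, r sin θ) = (-16.995935, -52.308108)
θ=252°: h = r sin θ − e = -52.308108 − 15 = -67.308108
θ=252°: x = r cos θ + √(L² − h²) = -16.995935 + 189.395403 = 172.399468

θ=102°: 185.7848
θ=252°: 172.3995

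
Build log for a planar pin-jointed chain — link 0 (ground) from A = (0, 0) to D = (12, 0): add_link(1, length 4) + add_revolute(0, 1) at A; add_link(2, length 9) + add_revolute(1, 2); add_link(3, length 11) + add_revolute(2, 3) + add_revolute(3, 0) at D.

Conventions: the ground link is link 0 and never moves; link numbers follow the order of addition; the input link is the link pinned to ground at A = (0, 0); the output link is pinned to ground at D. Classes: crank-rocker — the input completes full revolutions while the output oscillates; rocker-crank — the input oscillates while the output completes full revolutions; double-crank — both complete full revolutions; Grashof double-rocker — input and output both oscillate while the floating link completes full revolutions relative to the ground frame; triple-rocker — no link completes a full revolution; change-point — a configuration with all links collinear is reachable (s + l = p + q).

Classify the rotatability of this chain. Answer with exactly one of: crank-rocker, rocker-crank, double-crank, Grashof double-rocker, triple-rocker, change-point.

lengths: ground=12, input=4, coupler=9, output=11
sorted: s=4 (shortest), l=12 (longest), p+q=20
s + l = 16 vs p + q = 20
s + l < p + q (Grashof) with shortest = input link → crank-rocker

crank-rocker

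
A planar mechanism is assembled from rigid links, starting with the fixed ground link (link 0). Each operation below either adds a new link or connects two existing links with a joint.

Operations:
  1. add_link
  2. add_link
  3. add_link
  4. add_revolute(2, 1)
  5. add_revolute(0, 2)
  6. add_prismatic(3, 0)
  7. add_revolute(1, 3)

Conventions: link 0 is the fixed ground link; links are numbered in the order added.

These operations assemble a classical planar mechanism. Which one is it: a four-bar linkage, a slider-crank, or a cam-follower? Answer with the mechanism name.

links: 4 (incl. ground); joints: 3 revolute, 1 prismatic, 0 higher (cam) pair, forming one closed loop
4 links, 3 revolutes + 1 prismatic in one loop → slider-crank

slider-crank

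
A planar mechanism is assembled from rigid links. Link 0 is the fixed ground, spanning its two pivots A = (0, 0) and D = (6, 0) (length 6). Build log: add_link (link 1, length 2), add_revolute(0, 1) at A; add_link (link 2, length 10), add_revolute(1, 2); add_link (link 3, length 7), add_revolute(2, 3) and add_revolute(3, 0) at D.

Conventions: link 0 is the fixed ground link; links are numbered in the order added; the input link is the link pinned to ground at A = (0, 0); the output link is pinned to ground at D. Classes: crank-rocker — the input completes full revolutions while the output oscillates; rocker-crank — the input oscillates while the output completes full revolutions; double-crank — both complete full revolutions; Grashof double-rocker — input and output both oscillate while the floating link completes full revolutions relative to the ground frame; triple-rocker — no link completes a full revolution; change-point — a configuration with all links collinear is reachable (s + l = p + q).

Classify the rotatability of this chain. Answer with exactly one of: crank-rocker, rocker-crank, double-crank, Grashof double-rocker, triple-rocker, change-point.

lengths: ground=6, input=2, coupler=10, output=7
sorted: s=2 (shortest), l=10 (longest), p+q=13
s + l = 12 vs p + q = 13
s + l < p + q (Grashof) with shortest = input link → crank-rocker

crank-rocker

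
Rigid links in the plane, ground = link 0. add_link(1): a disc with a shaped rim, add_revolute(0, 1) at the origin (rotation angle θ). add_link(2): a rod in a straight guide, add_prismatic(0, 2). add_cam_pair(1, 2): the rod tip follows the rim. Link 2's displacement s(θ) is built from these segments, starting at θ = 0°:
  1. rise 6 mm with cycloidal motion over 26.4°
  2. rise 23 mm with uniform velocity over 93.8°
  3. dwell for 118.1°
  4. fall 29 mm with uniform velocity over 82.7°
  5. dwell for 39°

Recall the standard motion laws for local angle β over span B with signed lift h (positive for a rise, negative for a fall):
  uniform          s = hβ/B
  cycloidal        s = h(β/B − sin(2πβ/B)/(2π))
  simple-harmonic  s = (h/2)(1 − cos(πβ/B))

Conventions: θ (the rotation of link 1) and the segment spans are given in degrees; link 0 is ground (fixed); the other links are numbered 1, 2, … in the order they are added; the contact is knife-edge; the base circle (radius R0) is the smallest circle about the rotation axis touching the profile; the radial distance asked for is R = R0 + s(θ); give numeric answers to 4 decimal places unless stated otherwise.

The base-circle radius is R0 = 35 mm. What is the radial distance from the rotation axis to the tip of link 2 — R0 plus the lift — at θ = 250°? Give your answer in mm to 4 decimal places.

segment 1 (0° to 26.4°, cycloidal, h = 6) is passed completely: s = 0.0000 + (6) = 6.0000
segment 2 (26.4° to 120.2°, uniform, h = 23) is passed completely: s = 6.0000 + (23) = 29.0000
segment 3 (120.2° to 238.3°, dwell): s unchanged at 29.0000
θ = 250° falls in segment 4 (238.3° to 321°, uniform, h = -29): β = 250 − 238.3 = 11.7°, B = 82.7°; Δs = -29·11.7/82.7 = -4.1028; s = 29.0000 − 4.1028 = 24.8972
R = R0 + s = 35 + 24.8972 = 59.8972

59.8972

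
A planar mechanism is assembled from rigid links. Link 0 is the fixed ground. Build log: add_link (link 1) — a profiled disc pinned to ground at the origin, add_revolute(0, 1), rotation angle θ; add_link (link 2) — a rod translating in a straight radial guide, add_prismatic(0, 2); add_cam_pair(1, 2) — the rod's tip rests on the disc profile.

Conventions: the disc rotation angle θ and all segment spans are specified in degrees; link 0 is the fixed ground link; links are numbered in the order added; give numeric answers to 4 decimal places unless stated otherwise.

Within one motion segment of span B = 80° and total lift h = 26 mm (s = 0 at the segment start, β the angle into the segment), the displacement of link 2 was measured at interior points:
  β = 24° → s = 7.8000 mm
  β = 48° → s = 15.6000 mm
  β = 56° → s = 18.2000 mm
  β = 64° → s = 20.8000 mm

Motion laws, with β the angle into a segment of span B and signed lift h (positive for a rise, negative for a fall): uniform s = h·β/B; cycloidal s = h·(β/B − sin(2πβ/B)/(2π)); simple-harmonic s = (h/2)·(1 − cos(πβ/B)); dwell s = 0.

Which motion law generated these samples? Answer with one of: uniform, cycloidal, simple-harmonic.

candidates at β/B = r: uniform s = h·r (linear in β); cycloidal s = h·(r − sin(2πr)/(2π)); simple-harmonic s = (h/2)(1 − cos(πr))
β=24°: printed 7.8000 | uniform 7.8000, cycloidal 3.8645, simple-harmonic 5.3588
β=48°: printed 15.6000 | uniform 15.6000, cycloidal 18.0323, simple-harmonic 17.0172
β=56°: printed 18.2000 | uniform 18.2000, cycloidal 22.1355, simple-harmonic 20.6412
β=64°: printed 20.8000 | uniform 20.8000, cycloidal 24.7355, simple-harmonic 23.5172
only one law matches every sample → uniform

uniform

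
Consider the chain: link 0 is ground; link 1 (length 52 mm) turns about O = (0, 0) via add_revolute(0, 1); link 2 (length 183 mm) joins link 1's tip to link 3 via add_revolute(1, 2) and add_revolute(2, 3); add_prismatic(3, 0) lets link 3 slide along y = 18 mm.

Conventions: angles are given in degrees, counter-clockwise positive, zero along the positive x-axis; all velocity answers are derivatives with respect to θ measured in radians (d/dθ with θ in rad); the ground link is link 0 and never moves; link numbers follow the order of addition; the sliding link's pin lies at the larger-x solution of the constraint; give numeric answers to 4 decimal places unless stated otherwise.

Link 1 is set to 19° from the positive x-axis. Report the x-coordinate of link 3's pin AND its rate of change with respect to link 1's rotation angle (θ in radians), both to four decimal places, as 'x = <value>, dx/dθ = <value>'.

geometry: r = 52 mm, L = 183 mm, e = 18 mm
crank pin P = (r cos θ, r sin θ) = (49.166966, 16.929544)
h = r sin θ − e = 16.929544 − 18 = -1.070456
x = r cos θ + √(L² − h²) = 49.166966 + 182.996869 = 232.163835
dx/dθ = −r sin θ − h·r cos θ/√(L² − h²) (θ in radians; h = -1.070456) = -16.641938

x = 232.1638, dx/dθ = -16.6419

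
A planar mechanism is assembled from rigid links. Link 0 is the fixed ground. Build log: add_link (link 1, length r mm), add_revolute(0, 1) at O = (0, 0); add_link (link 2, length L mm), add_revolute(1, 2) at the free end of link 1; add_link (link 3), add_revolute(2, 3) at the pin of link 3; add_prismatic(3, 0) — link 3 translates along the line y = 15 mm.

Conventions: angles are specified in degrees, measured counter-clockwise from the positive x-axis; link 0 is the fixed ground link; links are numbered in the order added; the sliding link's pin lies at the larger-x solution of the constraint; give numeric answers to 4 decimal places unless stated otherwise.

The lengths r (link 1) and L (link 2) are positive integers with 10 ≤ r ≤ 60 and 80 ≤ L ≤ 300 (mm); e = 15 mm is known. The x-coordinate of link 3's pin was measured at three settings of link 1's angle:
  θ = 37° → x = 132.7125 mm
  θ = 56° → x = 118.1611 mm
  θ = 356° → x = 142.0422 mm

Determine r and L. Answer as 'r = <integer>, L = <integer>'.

constraint per measurement: (x − r cos θ)² + (r sin θ − e)² = L²
subtracting the θ₁ and θ₂ equations cancels the r² and L² terms:
r = (x₁² − x₂²) / (2[(x₁cos θ₁ + e sin θ₁) − (x₂cos θ₂ + e sin θ₂)]) = 49.9999 → r = 50
L² = (x₁ − r cos θ₁)² + (r sin θ₁ − e)² = 8835.9936 → L = 94.0000 → L = 94
check at θ₃=356°: x = 142.0422 (printed 142.0422) ✓

r = 50, L = 94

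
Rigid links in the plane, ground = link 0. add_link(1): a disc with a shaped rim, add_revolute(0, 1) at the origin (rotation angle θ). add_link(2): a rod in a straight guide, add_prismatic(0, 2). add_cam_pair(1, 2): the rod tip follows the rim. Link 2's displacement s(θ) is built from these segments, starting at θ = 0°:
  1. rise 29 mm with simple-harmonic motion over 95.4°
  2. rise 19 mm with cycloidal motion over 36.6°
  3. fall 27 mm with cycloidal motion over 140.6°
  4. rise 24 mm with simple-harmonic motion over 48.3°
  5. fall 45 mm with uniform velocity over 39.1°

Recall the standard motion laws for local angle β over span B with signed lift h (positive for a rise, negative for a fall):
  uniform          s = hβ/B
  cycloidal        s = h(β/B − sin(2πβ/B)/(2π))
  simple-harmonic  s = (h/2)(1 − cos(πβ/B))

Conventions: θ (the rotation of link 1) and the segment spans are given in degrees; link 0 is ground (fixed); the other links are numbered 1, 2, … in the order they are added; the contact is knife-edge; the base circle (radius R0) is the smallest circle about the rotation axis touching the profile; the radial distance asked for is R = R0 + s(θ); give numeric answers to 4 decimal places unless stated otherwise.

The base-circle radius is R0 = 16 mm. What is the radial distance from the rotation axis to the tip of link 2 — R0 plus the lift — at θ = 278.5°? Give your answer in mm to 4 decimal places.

segment 1 (0° to 95.4°, simple-harmonic, h = 29) is passed completely: s = 0.0000 + (29) = 29.0000
segment 2 (95.4° to 132°, cycloidal, h = 19) is passed completely: s = 29.0000 + (19) = 48.0000
segment 3 (132° to 272.6°, cycloidal, h = -27) is passed completely: s = 48.0000 + (-27) = 21.0000
θ = 278.5° falls in segment 4 (272.6° to 320.9°, simple-harmonic, h = 24): β = 278.5 − 272.6 = 5.9°, B = 48.3°; Δs = 24/2·(1 − cos(π·0.1222)) = 0.8728; s = 21.0000 + 0.8728 = 21.8728
R = R0 + s = 16 + 21.8728 = 37.8728

37.8728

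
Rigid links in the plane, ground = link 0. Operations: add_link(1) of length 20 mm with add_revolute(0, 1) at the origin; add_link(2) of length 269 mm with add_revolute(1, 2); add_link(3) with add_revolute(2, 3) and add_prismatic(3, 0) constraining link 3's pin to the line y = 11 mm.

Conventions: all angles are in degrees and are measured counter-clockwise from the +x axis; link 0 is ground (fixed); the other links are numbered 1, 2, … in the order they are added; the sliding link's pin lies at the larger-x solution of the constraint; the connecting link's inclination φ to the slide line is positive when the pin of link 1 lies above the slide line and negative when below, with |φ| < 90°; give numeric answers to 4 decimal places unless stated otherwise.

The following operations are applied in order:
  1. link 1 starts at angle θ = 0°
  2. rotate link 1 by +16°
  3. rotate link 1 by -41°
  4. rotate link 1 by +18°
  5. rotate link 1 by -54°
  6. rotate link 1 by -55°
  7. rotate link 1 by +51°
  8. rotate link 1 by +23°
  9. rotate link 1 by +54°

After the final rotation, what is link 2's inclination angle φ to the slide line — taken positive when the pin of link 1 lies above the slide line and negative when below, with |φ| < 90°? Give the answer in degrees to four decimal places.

geometry: r = 20 mm, L = 269 mm, e = 11 mm; θ starts at 0°
rotate link 1 by +16°: θ ← 0° +16° = 16°
rotate link 1 by -41°: θ ← 16° -41° = -25°
rotate link 1 by +18°: θ ← -25° +18° = -7°
rotate link 1 by -54°: θ ← -7° -54° = -61°
rotate link 1 by -55°: θ ← -61° -55° = -116°
rotate link 1 by +51°: θ ← -116° +51° = -65°
rotate link 1 by +23°: θ ← -65° +23° = -42°
rotate link 1 by +54°: θ ← -42° +54° = 12°
h = r sin θ − e = 4.158234 − 11 = -6.841766
sin φ = h / L = -6.841766 / 269 = -0.02543408
φ = arcsin(-0.02543408) = -1.457422°

-1.4574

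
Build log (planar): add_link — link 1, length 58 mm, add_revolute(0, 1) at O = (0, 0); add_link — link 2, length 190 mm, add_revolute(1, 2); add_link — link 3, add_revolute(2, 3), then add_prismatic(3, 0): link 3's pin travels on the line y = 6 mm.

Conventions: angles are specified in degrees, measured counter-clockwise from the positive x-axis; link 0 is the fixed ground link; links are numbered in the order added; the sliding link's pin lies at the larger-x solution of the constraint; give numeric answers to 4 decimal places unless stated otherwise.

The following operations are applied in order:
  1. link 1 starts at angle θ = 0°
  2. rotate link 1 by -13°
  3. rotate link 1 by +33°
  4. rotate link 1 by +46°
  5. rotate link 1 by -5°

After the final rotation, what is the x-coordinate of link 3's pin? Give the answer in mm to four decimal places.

geometry: r = 58 mm, L = 190 mm, e = 6 mm; θ starts at 0°
rotate link 1 by -13°: θ ← 0° -13° = -13°
rotate link 1 by +33°: θ ← -13° +33° = 20°
rotate link 1 by +46°: θ ← 20° +46° = 66°
rotate link 1 by -5°: θ ← 66° -5° = 61°
crank pin P = (r cos θ, r sin θ) = (28.118958, 50.727943)
h = r sin θ − e = 50.727943 − 6 = 44.727943
x = r cos θ + √(L² − h²) = 28.118958 + 184.660259 = 212.779217

212.7792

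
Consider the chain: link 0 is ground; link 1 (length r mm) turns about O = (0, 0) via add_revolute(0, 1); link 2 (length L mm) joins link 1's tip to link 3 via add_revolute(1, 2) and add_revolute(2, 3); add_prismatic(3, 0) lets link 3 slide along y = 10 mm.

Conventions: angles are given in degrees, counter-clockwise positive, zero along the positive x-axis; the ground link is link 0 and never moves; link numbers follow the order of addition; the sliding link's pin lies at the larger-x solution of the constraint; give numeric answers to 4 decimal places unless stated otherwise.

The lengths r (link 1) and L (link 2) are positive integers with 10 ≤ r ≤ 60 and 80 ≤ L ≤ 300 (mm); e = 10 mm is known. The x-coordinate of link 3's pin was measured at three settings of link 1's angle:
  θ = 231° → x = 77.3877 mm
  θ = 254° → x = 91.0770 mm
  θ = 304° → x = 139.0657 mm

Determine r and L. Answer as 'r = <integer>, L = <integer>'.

constraint per measurement: (x − r cos θ)² + (r sin θ − e)² = L²
subtracting the θ₁ and θ₂ equations cancels the r² and L² terms:
r = (x₁² − x₂²) / (2[(x₁cos θ₁ + e sin θ₁) − (x₂cos θ₂ + e sin θ₂)]) = 53.0000 → r = 53
L² = (x₁ − r cos θ₁)² + (r sin θ₁ − e)² = 14884.0065 → L = 122.0000 → L = 122
check at θ₃=304°: x = 139.0657 (printed 139.0657) ✓

r = 53, L = 122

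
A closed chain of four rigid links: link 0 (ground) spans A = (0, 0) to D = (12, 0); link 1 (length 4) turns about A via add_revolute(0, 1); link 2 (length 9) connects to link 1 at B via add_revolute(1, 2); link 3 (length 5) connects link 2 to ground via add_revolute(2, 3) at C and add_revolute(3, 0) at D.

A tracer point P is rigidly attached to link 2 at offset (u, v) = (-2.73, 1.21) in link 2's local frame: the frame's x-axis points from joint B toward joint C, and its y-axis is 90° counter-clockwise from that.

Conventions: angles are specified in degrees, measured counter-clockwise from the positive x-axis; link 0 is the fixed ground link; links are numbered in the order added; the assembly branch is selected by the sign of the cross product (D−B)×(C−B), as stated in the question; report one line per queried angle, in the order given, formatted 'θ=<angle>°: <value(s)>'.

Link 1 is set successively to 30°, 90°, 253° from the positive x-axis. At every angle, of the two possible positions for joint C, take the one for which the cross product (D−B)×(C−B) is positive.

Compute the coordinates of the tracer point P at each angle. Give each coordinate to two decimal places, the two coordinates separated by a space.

A=(0,0), D=(12.00,0)
θ=30°: B = A + 4.00·(cos30°, sin30°) = (3.4641, 2.0000)
θ=30°: |BD| = 8.7671
θ=30°: circle(B,9.00) ∩ circle(D,5.00): a=7.5773, h=4.8564
θ=30°:   candidates: C₊=(11.9495,4.9997) cross=42.576; C₋=(9.7337,-4.4569) cross=-42.576
θ=30°:   branch + wants cross > 0 → take C=(11.9495,4.9997) (cross=42.576)
θ=30°: ex = (C−B)/|BC| = (0.9428,0.3333); ey = (-0.3333,0.9428)
θ=30°: P = B + -2.73·ex + 1.21·ey = (0.4869,2.2309)
θ=90°: B = A + 4.00·(cos90°, sin90°) = (0.0000, 4.0000)
θ=90°: |BD| = 12.6491
θ=90°: circle(B,9.00) ∩ circle(D,5.00): a=8.5381, h=2.8460
θ=90°:   candidates: C₊=(9.0000,4.0000) cross=36.000; C₋=(7.2000,-1.4000) cross=-36.000
θ=90°:   branch + wants cross > 0 → take C=(9.0000,4.0000) (cross=36.000)
θ=90°: ex = (C−B)/|BC| = (1.0000,-0.0000); ey = (0.0000,1.0000)
θ=90°: P = B + -2.73·ex + 1.21·ey = (-2.7300,5.2100)
θ=253°: B = A + 4.00·(cos253°, sin253°) = (-1.1695, -3.8252)
θ=253°: |BD| = 13.7138
θ=253°: circle(B,9.00) ∩ circle(D,5.00): a=8.8986, h=1.3470
θ=253°:   candidates: C₊=(7.0002,-0.0496) cross=18.472; C₋=(7.7517,-2.6366) cross=-18.472
θ=253°:   branch + wants cross > 0 → take C=(7.0002,-0.0496) (cross=18.472)
θ=253°: ex = (C−B)/|BC| = (0.9077,0.4195); ey = (-0.4195,0.9077)
θ=253°: P = B + -2.73·ex + 1.21·ey = (-4.1553,-3.8721)

θ=30°: 0.49 2.23
θ=90°: -2.73 5.21
θ=253°: -4.16 -3.87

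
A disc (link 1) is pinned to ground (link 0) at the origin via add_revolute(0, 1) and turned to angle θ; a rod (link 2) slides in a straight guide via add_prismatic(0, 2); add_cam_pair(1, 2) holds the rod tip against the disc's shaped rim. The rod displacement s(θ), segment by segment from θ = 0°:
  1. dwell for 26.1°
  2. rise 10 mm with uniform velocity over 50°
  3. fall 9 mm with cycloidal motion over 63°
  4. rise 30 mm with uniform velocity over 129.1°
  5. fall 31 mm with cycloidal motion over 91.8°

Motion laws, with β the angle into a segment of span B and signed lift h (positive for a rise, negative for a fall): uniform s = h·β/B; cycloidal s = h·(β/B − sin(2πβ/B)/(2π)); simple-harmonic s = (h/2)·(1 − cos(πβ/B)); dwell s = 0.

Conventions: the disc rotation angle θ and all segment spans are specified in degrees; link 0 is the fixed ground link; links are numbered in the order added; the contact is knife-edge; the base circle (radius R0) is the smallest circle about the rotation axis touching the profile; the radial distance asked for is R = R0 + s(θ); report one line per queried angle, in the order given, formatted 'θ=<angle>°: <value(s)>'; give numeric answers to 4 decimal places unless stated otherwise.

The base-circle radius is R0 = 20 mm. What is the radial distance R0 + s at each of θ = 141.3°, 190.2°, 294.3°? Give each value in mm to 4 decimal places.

segment 1 (0° to 26.1°, dwell): s unchanged at 0.0000
segment 2 (26.1° to 76.1°, uniform, h = 10) is passed completely: s = 0.0000 + (10) = 10.0000
segment 3 (76.1° to 139.1°, cycloidal, h = -9) is passed completely: s = 10.0000 + (-9) = 1.0000
θ = 141.3° falls in segment 4 (139.1° to 268.2°, uniform, h = 30): β = 141.3 − 139.1 = 2.2°, B = 129.1°; Δs = 30·2.2/129.1 = 0.5112; s = 1.0000 + 0.5112 = 1.5112
θ = 190.2° falls in segment 4 (139.1° to 268.2°, uniform, h = 30): β = 190.2 − 139.1 = 51.1°, B = 129.1°; Δs = 30·51.1/129.1 = 11.8745; s = 1.0000 + 11.8745 = 12.8745
segment 4 (139.1° to 268.2°, uniform, h = 30) is passed completely: s = 1.0000 + (30) = 31.0000
θ = 294.3° falls in segment 5 (268.2° to 360°, cycloidal, h = -31): β = 294.3 − 268.2 = 26.1°, B = 91.8°; Δs = -31·(0.2843 − sin(2π·0.2843)/(2π)) = -3.9941; s = 31.0000 − 3.9941 = 27.0059
θ=141.3°: R = R0 + s = 20 + 1.5112 = 21.5112
θ=190.2°: R = R0 + s = 20 + 12.8745 = 32.8745
θ=294.3°: R = R0 + s = 20 + 27.0059 = 47.0059

θ=141.3°: 21.5112
θ=190.2°: 32.8745
θ=294.3°: 47.0059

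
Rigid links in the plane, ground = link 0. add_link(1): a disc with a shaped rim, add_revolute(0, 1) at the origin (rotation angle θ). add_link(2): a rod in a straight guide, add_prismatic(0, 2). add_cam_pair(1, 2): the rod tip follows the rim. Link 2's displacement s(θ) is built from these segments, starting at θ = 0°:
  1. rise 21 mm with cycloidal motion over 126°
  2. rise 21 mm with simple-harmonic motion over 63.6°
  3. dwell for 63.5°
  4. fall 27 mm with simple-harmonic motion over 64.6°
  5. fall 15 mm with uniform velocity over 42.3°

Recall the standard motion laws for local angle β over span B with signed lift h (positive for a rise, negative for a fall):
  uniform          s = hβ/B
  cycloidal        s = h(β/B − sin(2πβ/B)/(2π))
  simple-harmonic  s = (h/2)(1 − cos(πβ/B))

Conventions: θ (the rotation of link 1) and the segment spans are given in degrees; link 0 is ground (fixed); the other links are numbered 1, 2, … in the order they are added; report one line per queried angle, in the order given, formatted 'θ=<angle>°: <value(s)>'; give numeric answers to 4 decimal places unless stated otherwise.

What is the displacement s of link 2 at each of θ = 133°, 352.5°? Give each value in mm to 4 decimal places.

segment 1 (0° to 126°, cycloidal, h = 21) is passed completely: s = 0.0000 + (21) = 21.0000
θ = 133° falls in segment 2 (126° to 189.6°, simple-harmonic, h = 21): β = 133 − 126 = 7°, B = 63.6°; Δs = 21/2·(1 − cos(π·0.1101)) = 0.6215; s = 21.0000 + 0.6215 = 21.6215
segment 2 (126° to 189.6°, simple-harmonic, h = 21) is passed completely: s = 21.0000 + (21) = 42.0000
segment 3 (189.6° to 253.1°, dwell): s unchanged at 42.0000
segment 4 (253.1° to 317.7°, simple-harmonic, h = -27) is passed completely: s = 42.0000 + (-27) = 15.0000
θ = 352.5° falls in segment 5 (317.7° to 360°, uniform, h = -15): β = 352.5 − 317.7 = 34.8°, B = 42.3°; Δs = -15·34.8/42.3 = -12.3404; s = 15.0000 − 12.3404 = 2.6596

θ=133°: 21.6215
θ=352.5°: 2.6596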